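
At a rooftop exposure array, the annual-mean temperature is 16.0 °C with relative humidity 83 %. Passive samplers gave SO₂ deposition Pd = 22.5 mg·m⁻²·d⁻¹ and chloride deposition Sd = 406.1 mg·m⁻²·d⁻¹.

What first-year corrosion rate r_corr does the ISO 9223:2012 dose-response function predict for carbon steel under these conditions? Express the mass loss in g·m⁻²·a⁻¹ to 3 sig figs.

r_corr = 1.24e+03 g·m⁻²·a⁻¹

carbon steel: temperature factor f = -0.054·(6.0) = -0.3240
  SO₂ term: 1.77·22.5^0.52·exp(0.02·83-0.3240) = 33.99
  Sd branch = 0.102·Sd^0.62·e^(0.033·RH+0.04·T) = 124 μm/a
  sum: 33.99 + 124 → r_corr = 158 μm/a
Convert to mass loss: 158 μm/a × 7.85 g/cm³ = 1240 g·m⁻²·a⁻¹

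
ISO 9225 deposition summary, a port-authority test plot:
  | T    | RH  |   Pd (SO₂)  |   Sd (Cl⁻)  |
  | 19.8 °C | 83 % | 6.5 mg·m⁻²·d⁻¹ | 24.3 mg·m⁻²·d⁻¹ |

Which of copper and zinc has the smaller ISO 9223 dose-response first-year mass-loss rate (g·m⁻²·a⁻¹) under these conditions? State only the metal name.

zinc

copper: temperature factor f = -0.080·(9.8) = -0.7840
  SO₂ term: 0.0053·6.5^0.26·exp(0.059·83-0.7840) = 0.5271
  Sd branch = 0.01025·Sd^0.27·e^(0.036·RH+0.049·T) = 1.27 μm/a
  r_corr = 0.5271 + 1.27 = 1.797 μm/a
  mass loss = 1.797 μm/a × 8.96 g/cm³ = 16.1 g·m⁻²·a⁻¹
zinc: T>10 °C ⇒ hinge -0.071·(19.8−10) = -0.6958
  SO₂ term: 0.0129·6.5^0.44·exp(0.046·83-0.6958) = 0.6672
  Cl⁻ term: 0.0175·24.3^0.57·exp(0.008·83+0.085·19.8) = 1.128
  r_corr = 0.6672 + 1.128 = 1.795 μm/a
  mass loss = 1.795 μm/a × 7.14 g/cm³ = 12.81 g·m⁻²·a⁻¹
Ordering by g·m⁻²·a⁻¹: copper (16.1) > zinc (12.8)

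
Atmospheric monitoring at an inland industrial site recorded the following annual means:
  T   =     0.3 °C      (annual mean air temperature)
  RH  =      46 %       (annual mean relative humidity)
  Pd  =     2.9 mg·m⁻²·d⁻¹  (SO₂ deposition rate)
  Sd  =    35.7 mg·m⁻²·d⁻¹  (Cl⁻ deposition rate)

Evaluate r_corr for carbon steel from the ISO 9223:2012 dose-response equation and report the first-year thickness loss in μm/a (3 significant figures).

carbon steel: f(T) = +0.150·(T−10) [T≤10 °C] = -1.4550
  SO₂ term: 1.77·2.9^0.52·exp(0.02·46-1.4550) = 1.803
  Sd branch = 0.102·Sd^0.62·e^(0.033·RH+0.04·T) = 4.322 μm/a
  r_corr = 1.803 + 4.322 = 6.126 μm/a

r_corr = 6.13 μm/a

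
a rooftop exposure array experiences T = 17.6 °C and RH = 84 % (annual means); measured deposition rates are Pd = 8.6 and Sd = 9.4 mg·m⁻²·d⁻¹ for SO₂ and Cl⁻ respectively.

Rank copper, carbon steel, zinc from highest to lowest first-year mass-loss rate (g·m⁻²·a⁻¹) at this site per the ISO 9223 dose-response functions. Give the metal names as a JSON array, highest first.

["carbon steel", "copper", "zinc"]

copper: f(T) = -0.080·(T−10) [T>10 °C] = -0.6080
  sulphur-dioxide contribution → 0.7171 μm/a
  chloride contribution → 0.9148 μm/a
  ⇒ r_corr(copper) = 1.632 μm/a
  mass loss = 1.632 μm/a × 8.96 g/cm³ = 14.62 g·m⁻²·a⁻¹
carbon steel: T>10 °C ⇒ hinge -0.054·(17.6−10) = -0.4104
  sulphur-dioxide contribution → 19.29 μm/a
  chloride contribution → 13.23 μm/a
  ⇒ r_corr(carbon steel) = 32.52 μm/a
  mass loss = 32.52 μm/a × 7.85 g/cm³ = 255.3 g·m⁻²·a⁻¹
zinc: T>10 °C ⇒ hinge -0.071·(17.6−10) = -0.5396
  sulphur-dioxide contribution → 0.9237 μm/a
  chloride contribution → 0.5486 μm/a
  total first-year rate 1.472 μm/a
  mass loss = 1.472 μm/a × 7.14 g/cm³ = 10.51 g·m⁻²·a⁻¹
Ordering by g·m⁻²·a⁻¹: carbon steel (255) > copper (14.6) > zinc (10.5)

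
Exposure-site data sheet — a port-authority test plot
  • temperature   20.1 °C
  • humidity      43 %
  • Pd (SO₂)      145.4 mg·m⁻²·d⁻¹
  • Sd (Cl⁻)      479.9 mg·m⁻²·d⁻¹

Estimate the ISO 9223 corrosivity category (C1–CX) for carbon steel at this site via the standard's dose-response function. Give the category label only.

C4

carbon steel: f(T) = -0.054·(T−10) [T>10 °C] = -0.5454
  SO₂ term: 1.77·145.4^0.52·exp(0.02·43-0.5454) = 32.3
  Sd branch = 0.102·Sd^0.62·e^(0.033·RH+0.04·T) = 43.29 μm/a
  sum: 32.3 + 43.29 → r_corr = 75.58 μm/a
75.6 μm/a falls in (50, 80] for carbon steel → category C4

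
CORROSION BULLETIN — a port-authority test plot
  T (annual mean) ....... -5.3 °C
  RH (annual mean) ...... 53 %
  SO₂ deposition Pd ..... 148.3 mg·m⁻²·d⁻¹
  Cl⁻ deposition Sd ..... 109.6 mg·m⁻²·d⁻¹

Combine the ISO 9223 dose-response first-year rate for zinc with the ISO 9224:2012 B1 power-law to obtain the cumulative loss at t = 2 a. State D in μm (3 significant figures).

D(2) = 1.74 μm

zinc: T≤10 °C ⇒ hinge +0.038·(-5.3−10) = -0.5814
  Pd branch = 0.0129·Pd^0.44·e^(0.046·RH+f) = 0.7451 μm/a
  Cl⁻ term: 0.0175·109.6^0.57·exp(0.008·53+0.085·-5.3) = 0.2479
  sum: 0.7451 + 0.2479 → r_corr = 0.9929 μm/a
ISO 9224: D(t) = r_corr · t^b with b = 0.813 (zinc, B1)
  D(2) = 0.9929 × 2^0.813 = 0.9929 × 1.757 = 1.744 μm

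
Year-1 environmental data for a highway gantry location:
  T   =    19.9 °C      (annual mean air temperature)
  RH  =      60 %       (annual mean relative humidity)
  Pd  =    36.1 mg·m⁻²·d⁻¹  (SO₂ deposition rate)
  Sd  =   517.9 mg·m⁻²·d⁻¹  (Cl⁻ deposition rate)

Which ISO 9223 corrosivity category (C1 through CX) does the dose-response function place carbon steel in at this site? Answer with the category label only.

C5

carbon steel: f(T) = -0.054·(T−10) [T>10 °C] = -0.5346
  SO₂ term: 1.77·36.1^0.52·exp(0.02·60-0.5346) = 22.23
  Sd branch = 0.102·Sd^0.62·e^(0.033·RH+0.04·T) = 78.89 μm/a
  r_corr = 22.23 + 78.89 = 101.1 μm/a
Category bounds: 80…200 μm/a bracket r_corr ⇒ C5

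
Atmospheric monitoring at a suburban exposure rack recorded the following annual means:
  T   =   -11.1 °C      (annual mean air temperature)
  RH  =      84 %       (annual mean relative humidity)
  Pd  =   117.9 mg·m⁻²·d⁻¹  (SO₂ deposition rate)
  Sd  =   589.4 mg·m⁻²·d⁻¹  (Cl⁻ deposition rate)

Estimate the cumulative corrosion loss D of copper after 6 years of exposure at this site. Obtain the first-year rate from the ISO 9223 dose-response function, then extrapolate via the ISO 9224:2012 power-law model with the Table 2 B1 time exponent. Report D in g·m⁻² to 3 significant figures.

D(6) = 25.7 g·m⁻²

copper: f(T) = +0.126·(T−10) [T≤10 °C] = -2.6586
  sulphur-dioxide contribution → 0.1822 μm/a
  chloride contribution → 0.6852 μm/a
  ⇒ r_corr(copper) = 0.8674 μm/a
Long-term exponent b (ISO 9224 Table 2, B1) = 0.667
  D(6) = 0.8674 × 6^0.667 = 0.8674 × 3.304 = 2.866 μm
  Mass loss = 2.866 μm × 8.96 g/cm³ = 25.68 g·m⁻²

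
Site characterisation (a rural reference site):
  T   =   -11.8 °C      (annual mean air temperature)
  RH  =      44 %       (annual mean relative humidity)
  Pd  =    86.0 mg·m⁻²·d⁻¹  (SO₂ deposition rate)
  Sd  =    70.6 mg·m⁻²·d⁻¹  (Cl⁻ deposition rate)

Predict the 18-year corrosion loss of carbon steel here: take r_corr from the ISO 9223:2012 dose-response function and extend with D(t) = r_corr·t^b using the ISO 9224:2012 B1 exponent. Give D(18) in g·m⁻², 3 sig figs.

D(18) = 194 g·m⁻²

carbon steel: temperature factor f = +0.150·(-21.8) = -3.2700
  SO₂ term: 1.77·86.0^0.52·exp(0.02·44-3.2700) = 1.644
  Cl⁻ term: 0.102·70.6^0.62·exp(0.033·44+0.04·-11.8) = 3.806
  r_corr = 1.644 + 3.806 = 5.45 μm/a
Long-term exponent b (ISO 9224 Table 2, B1) = 0.523
  D(18) = 5.45 × 18^0.523 = 5.45 × 4.534 = 24.71 μm
  Mass loss = 24.71 μm × 7.85 g/cm³ = 194 g·m⁻²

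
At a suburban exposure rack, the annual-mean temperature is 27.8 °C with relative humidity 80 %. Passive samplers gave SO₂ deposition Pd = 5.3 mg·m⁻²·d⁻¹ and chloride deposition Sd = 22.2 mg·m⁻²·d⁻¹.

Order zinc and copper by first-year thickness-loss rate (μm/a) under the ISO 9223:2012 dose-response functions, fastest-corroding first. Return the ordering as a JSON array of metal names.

["zinc", "copper"]

zinc: T>10 °C ⇒ hinge -0.071·(27.8−10) = -1.2638
  Pd branch = 0.0129·Pd^0.44·e^(0.046·RH+f) = 0.301 μm/a
  Cl⁻ term: 0.0175·22.2^0.57·exp(0.008·80+0.085·27.8) = 2.064
  sum: 0.301 + 2.064 → r_corr = 2.365 μm/a
copper: T>10 °C ⇒ hinge -0.080·(27.8−10) = -1.4240
  SO₂ term: 0.0053·5.3^0.26·exp(0.059·80-1.4240) = 0.2208
  Cl⁻ term: 0.01025·22.2^0.27·exp(0.036·80+0.049·27.8) = 1.647
  sum: 0.2208 + 1.647 → r_corr = 1.867 μm/a
Ordering by μm/a: zinc (2.36) > copper (1.87)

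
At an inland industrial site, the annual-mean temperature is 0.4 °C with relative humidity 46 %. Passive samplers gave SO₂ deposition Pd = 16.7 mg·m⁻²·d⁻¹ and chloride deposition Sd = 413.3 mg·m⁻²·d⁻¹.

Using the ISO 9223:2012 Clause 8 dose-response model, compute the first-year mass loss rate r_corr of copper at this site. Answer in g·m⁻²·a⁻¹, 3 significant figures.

copper: T≤10 °C ⇒ hinge +0.126·(0.4−10) = -1.2096
  SO₂ term: 0.0053·16.7^0.26·exp(0.059·46-1.2096) = 0.04961
  Cl⁻ term: 0.01025·413.3^0.27·exp(0.036·46+0.049·0.4) = 0.2785
  sum: 0.04961 + 0.2785 → r_corr = 0.3281 μm/a
Convert to mass loss: 0.3281 μm/a × 8.96 g/cm³ = 2.94 g·m⁻²·a⁻¹

r_corr = 2.94 g·m⁻²·a⁻¹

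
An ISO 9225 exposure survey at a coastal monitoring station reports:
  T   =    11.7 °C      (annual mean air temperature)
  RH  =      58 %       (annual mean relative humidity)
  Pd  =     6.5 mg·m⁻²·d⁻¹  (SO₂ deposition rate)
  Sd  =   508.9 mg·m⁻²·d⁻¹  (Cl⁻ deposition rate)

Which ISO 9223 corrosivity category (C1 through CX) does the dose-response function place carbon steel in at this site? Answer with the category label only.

C4

carbon steel: f(T) = -0.054·(T−10) [T>10 °C] = -0.0918
  Pd branch = 1.77·Pd^0.52·e^(0.02·RH+f) = 13.63 μm/a
  Sd branch = 0.102·Sd^0.62·e^(0.033·RH+0.04·T) = 52.63 μm/a
  r_corr = 13.63 + 52.63 = 66.26 μm/a
66.3 μm/a falls in (50, 80] for carbon steel → category C4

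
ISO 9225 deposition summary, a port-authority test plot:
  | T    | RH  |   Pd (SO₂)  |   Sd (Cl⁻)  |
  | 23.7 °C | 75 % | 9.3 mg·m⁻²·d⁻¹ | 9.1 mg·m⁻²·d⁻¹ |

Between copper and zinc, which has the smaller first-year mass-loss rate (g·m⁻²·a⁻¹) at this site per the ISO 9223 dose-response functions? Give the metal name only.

copper: temperature factor f = -0.080·(13.7) = -1.0960
  Pd branch = 0.0053·Pd^0.26·e^(0.059·RH+f) = 0.2641 μm/a
  Cl⁻ term: 0.01025·9.1^0.27·exp(0.036·75+0.049·23.7) = 0.8843
  r_corr = 0.2641 + 0.8843 = 1.148 μm/a
  mass loss = 1.148 μm/a × 8.96 g/cm³ = 10.29 g·m⁻²·a⁻¹
zinc: f(T) = -0.071·(T−10) [T>10 °C] = -0.9727
  Pd branch = 0.0129·Pd^0.44·e^(0.046·RH+f) = 0.4098 μm/a
  Sd branch = 0.0175·Sd^0.57·e^(0.008·RH+0.085·T) = 0.8417 μm/a
  sum: 0.4098 + 0.8417 → r_corr = 1.252 μm/a
  mass loss = 1.252 μm/a × 7.14 g/cm³ = 8.936 g·m⁻²·a⁻¹
Ordering by g·m⁻²·a⁻¹: copper (10.3) > zinc (8.94)

zinc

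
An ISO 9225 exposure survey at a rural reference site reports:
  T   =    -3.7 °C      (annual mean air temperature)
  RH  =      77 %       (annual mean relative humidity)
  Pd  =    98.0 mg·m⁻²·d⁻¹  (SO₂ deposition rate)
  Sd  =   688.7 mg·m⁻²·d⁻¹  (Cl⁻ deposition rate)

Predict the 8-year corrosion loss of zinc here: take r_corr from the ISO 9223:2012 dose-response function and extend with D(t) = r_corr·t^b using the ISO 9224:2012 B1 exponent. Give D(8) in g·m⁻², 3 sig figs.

D(8) = 115 g·m⁻²

zinc: f(T) = +0.038·(T−10) [T≤10 °C] = -0.5206
  sulphur-dioxide contribution → 1.99 μm/a
  chloride contribution → 0.981 μm/a
  total first-year rate 2.971 μm/a
ISO 9224: D(t) = r_corr · t^b with b = 0.813 (zinc, B1)
  D(8) = 2.971 × 8^0.813 = 2.971 × 5.423 = 16.11 μm
  Mass loss = 16.11 μm × 7.14 g/cm³ = 115 g·m⁻²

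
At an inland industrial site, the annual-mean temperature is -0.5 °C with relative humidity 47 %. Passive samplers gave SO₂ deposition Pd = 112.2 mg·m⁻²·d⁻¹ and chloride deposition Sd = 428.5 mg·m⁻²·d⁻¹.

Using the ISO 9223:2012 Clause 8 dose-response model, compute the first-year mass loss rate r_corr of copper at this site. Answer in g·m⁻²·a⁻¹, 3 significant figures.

r_corr = 3.19 g·m⁻²·a⁻¹

copper: temperature factor f = +0.126·(-10.5) = -1.3230
  sulphur-dioxide contribution → 0.07709 μm/a
  chloride contribution → 0.279 μm/a
  ⇒ r_corr(copper) = 0.356 μm/a
Convert to mass loss: 0.356 μm/a × 8.96 g/cm³ = 3.19 g·m⁻²·a⁻¹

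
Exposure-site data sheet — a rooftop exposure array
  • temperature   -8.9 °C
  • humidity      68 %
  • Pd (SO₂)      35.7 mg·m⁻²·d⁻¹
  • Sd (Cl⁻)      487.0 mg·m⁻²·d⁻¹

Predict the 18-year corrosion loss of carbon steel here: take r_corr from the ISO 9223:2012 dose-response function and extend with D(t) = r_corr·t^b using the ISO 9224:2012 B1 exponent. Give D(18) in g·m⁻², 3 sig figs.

D(18) = 1.20e+03 g·m⁻²

carbon steel: T≤10 °C ⇒ hinge +0.150·(-8.9−10) = -2.8350
  sulphur-dioxide contribution → 2.599 μm/a
  chloride contribution → 31.25 μm/a
  ⇒ r_corr(carbon steel) = 33.85 μm/a
ISO 9224: D(t) = r_corr · t^b with b = 0.523 (carbon steel, B1)
  D(18) = 33.85 × 18^0.523 = 33.85 × 4.534 = 153.5 μm
  Mass loss = 153.5 μm × 7.85 g/cm³ = 1205 g·m⁻²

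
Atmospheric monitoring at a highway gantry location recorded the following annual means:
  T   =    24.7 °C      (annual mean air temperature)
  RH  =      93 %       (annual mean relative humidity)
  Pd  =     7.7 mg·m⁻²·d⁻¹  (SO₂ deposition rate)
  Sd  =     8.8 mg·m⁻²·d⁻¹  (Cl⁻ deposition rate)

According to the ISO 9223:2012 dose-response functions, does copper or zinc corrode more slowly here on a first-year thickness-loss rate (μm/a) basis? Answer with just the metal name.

zinc

copper: f(T) = -0.080·(T−10) [T>10 °C] = -1.1760
  Pd branch = 0.0053·Pd^0.26·e^(0.059·RH+f) = 0.6714 μm/a
  Sd branch = 0.01025·Sd^0.27·e^(0.036·RH+0.049·T) = 1.759 μm/a
  r_corr = 0.6714 + 1.759 = 2.431 μm/a
zinc: f(T) = -0.071·(T−10) [T>10 °C] = -1.0437
  Pd branch = 0.0129·Pd^0.44·e^(0.046·RH+f) = 0.8041 μm/a
  Cl⁻ term: 0.0175·8.8^0.57·exp(0.008·93+0.085·24.7) = 1.038
  sum: 0.8041 + 1.038 → r_corr = 1.842 μm/a
Ordering by μm/a: copper (2.43) > zinc (1.84)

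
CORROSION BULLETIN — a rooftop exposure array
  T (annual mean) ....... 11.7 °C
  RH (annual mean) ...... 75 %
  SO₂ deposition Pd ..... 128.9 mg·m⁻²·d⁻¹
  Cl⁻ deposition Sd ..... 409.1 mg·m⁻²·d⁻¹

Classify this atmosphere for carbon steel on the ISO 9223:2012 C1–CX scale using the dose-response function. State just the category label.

carbon steel: f(T) = -0.054·(T−10) [T>10 °C] = -0.0918
  sulphur-dioxide contribution → 90.55 μm/a
  chloride contribution → 80.55 μm/a
  total first-year rate 171.1 μm/a
ISO 9223 Table 2 (carbon steel): 80 < 171 ≤ 200 μm/a ⇒ C5

C5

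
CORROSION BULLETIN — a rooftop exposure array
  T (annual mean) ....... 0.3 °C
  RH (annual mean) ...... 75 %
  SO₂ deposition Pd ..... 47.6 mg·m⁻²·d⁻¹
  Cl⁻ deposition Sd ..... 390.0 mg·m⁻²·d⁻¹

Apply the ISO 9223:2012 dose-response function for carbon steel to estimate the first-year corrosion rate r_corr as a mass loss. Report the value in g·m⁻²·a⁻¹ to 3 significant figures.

carbon steel: temperature factor f = +0.150·(-9.7) = -1.4550
  sulphur-dioxide contribution → 13.8 μm/a
  chloride contribution → 49.56 μm/a
  ⇒ r_corr(carbon steel) = 63.36 μm/a
Convert to mass loss: 63.36 μm/a × 7.85 g/cm³ = 497.4 g·m⁻²·a⁻¹

r_corr = 497 g·m⁻²·a⁻¹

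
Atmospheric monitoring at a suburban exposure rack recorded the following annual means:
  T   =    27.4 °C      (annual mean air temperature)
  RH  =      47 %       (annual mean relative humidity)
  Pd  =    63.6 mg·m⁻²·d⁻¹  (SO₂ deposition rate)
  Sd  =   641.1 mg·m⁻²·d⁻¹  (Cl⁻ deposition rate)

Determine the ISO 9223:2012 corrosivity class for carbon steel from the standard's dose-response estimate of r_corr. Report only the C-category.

carbon steel: temperature factor f = -0.054·(17.4) = -0.9396
  Pd branch = 1.77·Pd^0.52·e^(0.02·RH+f) = 15.34 μm/a
  Sd branch = 0.102·Sd^0.62·e^(0.033·RH+0.04·T) = 79.15 μm/a
  sum: 15.34 + 79.15 → r_corr = 94.5 μm/a
94.5 μm/a falls in (80, 200] for carbon steel → category C5

C5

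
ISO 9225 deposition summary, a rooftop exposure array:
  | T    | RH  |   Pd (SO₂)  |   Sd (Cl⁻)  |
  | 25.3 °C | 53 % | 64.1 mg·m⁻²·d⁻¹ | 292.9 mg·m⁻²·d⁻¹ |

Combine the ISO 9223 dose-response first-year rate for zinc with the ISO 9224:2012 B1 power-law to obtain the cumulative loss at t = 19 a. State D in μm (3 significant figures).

D(19) = 67.5 μm

zinc: T>10 °C ⇒ hinge -0.071·(25.3−10) = -1.0863
  SO₂ term: 0.0129·64.1^0.44·exp(0.046·53-1.0863) = 0.3109
  Sd branch = 0.0175·Sd^0.57·e^(0.008·RH+0.085·T) = 5.85 μm/a
  sum: 0.3109 + 5.85 → r_corr = 6.161 μm/a
ISO 9224: D(t) = r_corr · t^b with b = 0.813 (zinc, B1)
  D(19) = 6.161 × 19^0.813 = 6.161 × 10.96 = 67.5 μm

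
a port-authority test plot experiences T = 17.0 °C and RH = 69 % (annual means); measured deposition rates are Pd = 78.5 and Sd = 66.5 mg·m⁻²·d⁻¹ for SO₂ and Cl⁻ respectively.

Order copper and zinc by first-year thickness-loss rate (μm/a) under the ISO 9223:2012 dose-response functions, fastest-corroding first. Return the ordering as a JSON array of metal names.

["zinc", "copper"]

copper: temperature factor f = -0.080·(7.0) = -0.5600
  SO₂ term: 0.0053·78.5^0.26·exp(0.059·69-0.5600) = 0.5518
  Cl⁻ term: 0.01025·66.5^0.27·exp(0.036·69+0.049·17.0) = 0.8779
  r_corr = 0.5518 + 0.8779 = 1.43 μm/a
zinc: temperature factor f = -0.071·(7.0) = -0.4970
  Pd branch = 0.0129·Pd^0.44·e^(0.046·RH+f) = 1.279 μm/a
  Cl⁻ term: 0.0175·66.5^0.57·exp(0.008·69+0.085·17.0) = 1.41
  r_corr = 1.279 + 1.41 = 2.69 μm/a
Ordering by μm/a: zinc (2.69) > copper (1.43)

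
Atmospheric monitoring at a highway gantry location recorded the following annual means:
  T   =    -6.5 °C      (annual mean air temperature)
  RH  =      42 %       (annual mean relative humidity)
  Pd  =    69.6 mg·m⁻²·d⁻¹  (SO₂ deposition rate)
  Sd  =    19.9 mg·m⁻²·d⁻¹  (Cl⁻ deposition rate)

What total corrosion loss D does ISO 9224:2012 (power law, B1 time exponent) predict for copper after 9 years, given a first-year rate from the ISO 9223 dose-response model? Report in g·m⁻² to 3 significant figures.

copper: temperature factor f = +0.126·(-16.5) = -2.0790
  sulphur-dioxide contribution → 0.0238 μm/a
  chloride contribution → 0.07581 μm/a
  total first-year rate 0.09962 μm/a
Power-law: D(9) = r_corr · 9^0.667
  D(9) = 0.09962 × 9^0.667 = 0.09962 × 4.33 = 0.4313 μm
  Mass loss = 0.4313 μm × 8.96 g/cm³ = 3.865 g·m⁻²

D(9) = 3.86 g·m⁻²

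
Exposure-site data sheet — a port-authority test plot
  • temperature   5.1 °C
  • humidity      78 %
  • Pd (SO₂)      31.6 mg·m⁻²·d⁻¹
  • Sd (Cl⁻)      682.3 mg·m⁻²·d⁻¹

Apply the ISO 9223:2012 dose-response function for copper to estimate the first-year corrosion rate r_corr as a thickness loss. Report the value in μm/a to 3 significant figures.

copper: temperature factor f = +0.126·(-4.9) = -0.6174
  sulphur-dioxide contribution → 0.6993 μm/a
  chloride contribution → 1.27 μm/a
  total first-year rate 1.97 μm/a

r_corr = 1.97 μm/a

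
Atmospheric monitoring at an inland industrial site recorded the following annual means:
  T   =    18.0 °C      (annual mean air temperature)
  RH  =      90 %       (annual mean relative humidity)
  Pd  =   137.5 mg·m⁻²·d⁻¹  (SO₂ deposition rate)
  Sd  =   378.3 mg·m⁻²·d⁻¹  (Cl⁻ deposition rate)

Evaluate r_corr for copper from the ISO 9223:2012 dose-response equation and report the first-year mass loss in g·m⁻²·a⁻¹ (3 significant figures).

copper: temperature factor f = -0.080·(8.0) = -0.6400
  Pd branch = 0.0053·Pd^0.26·e^(0.059·RH+f) = 2.034 μm/a
  Cl⁻ term: 0.01025·378.3^0.27·exp(0.036·90+0.049·18.0) = 3.14
  r_corr = 2.034 + 3.14 = 5.174 μm/a
Convert to mass loss: 5.174 μm/a × 8.96 g/cm³ = 46.36 g·m⁻²·a⁻¹

r_corr = 46.4 g·m⁻²·a⁻¹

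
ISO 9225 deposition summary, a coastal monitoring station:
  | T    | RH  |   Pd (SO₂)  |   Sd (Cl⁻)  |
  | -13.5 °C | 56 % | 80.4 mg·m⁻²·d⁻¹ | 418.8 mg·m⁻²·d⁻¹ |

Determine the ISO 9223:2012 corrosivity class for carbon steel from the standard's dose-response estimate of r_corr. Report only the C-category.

C2

carbon steel: f(T) = +0.150·(T−10) [T≤10 °C] = -3.5250
  SO₂ term: 1.77·80.4^0.52·exp(0.02·56-3.5250) = 1.564
  Sd branch = 0.102·Sd^0.62·e^(0.033·RH+0.04·T) = 15.93 μm/a
  sum: 1.564 + 15.93 → r_corr = 17.5 μm/a
ISO 9223 Table 2 (carbon steel): 1.3 < 17.5 ≤ 25 μm/a ⇒ C2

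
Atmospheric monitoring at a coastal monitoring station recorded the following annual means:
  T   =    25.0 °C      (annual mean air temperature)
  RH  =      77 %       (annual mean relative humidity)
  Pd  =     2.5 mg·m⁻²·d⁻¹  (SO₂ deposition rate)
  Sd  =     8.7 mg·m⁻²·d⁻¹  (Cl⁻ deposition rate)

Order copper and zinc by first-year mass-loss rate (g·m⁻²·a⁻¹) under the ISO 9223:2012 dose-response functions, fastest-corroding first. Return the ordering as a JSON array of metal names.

["copper", "zinc"]

copper: T>10 °C ⇒ hinge -0.080·(25.0−10) = -1.2000
  SO₂ term: 0.0053·2.5^0.26·exp(0.059·77-1.2000) = 0.1904
  Sd branch = 0.01025·Sd^0.27·e^(0.036·RH+0.049·T) = 1.001 μm/a
  sum: 0.1904 + 1.001 → r_corr = 1.191 μm/a
  mass loss = 1.191 μm/a × 8.96 g/cm³ = 10.67 g·m⁻²·a⁻¹
zinc: f(T) = -0.071·(T−10) [T>10 °C] = -1.0650
  Pd branch = 0.0129·Pd^0.44·e^(0.046·RH+f) = 0.2298 μm/a
  Cl⁻ term: 0.0175·8.7^0.57·exp(0.008·77+0.085·25.0) = 0.931
  r_corr = 0.2298 + 0.931 = 1.161 μm/a
  mass loss = 1.161 μm/a × 7.14 g/cm³ = 8.289 g·m⁻²·a⁻¹
Ordering by g·m⁻²·a⁻¹: copper (10.7) > zinc (8.29)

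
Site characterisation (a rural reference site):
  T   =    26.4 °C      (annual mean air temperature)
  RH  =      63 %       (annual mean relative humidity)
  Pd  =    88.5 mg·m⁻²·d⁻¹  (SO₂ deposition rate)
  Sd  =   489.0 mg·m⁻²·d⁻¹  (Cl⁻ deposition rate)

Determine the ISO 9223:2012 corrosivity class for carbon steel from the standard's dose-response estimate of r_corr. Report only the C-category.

C5

carbon steel: temperature factor f = -0.054·(16.4) = -0.8856
  SO₂ term: 1.77·88.5^0.52·exp(0.02·63-0.8856) = 26.48
  Sd branch = 0.102·Sd^0.62·e^(0.033·RH+0.04·T) = 109 μm/a
  r_corr = 26.48 + 109 = 135.5 μm/a
ISO 9223 Table 2 (carbon steel): 80 < 135 ≤ 200 μm/a ⇒ C5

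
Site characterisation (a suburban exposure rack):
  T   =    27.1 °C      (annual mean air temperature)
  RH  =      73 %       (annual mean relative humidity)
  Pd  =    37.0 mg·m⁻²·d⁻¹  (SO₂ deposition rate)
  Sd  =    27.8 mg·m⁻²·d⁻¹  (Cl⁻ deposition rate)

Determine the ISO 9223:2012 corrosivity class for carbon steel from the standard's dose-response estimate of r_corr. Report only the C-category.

carbon steel: f(T) = -0.054·(T−10) [T>10 °C] = -0.9234
  sulphur-dioxide contribution → 19.79 μm/a
  chloride contribution → 26.36 μm/a
  ⇒ r_corr(carbon steel) = 46.15 μm/a
ISO 9223 Table 2 (carbon steel): 25 < 46.1 ≤ 50 μm/a ⇒ C3

C3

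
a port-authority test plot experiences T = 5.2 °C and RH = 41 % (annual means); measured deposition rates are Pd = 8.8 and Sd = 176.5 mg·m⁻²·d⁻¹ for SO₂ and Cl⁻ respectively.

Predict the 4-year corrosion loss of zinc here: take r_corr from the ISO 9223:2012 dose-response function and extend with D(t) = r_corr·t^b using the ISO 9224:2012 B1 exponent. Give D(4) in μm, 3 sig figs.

zinc: temperature factor f = +0.038·(-4.8) = -0.1824
  Pd branch = 0.0129·Pd^0.44·e^(0.046·RH+f) = 0.1845 μm/a
  Cl⁻ term: 0.0175·176.5^0.57·exp(0.008·41+0.085·5.2) = 0.7213
  r_corr = 0.1845 + 0.7213 = 0.9058 μm/a
Long-term exponent b (ISO 9224 Table 2, B1) = 0.813
  D(4) = 0.9058 × 4^0.813 = 0.9058 × 3.087 = 2.796 μm

D(4) = 2.80 μm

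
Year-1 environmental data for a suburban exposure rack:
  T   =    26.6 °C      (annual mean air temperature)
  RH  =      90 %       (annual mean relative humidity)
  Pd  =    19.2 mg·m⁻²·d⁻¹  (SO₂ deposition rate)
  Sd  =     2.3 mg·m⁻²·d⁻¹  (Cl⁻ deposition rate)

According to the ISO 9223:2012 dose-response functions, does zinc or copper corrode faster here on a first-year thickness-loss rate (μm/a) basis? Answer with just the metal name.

zinc: f(T) = -0.071·(T−10) [T>10 °C] = -1.1786
  Pd branch = 0.0129·Pd^0.44·e^(0.046·RH+f) = 0.9149 μm/a
  Cl⁻ term: 0.0175·2.3^0.57·exp(0.008·90+0.085·26.6) = 0.5544
  sum: 0.9149 + 0.5544 → r_corr = 1.469 μm/a
copper: temperature factor f = -0.080·(16.6) = -1.3280
  SO₂ term: 0.0053·19.2^0.26·exp(0.059·90-1.3280) = 0.6128
  Cl⁻ term: 0.01025·2.3^0.27·exp(0.036·90+0.049·26.6) = 1.207
  sum: 0.6128 + 1.207 → r_corr = 1.819 μm/a
Ordering by μm/a: copper (1.82) > zinc (1.47)

copper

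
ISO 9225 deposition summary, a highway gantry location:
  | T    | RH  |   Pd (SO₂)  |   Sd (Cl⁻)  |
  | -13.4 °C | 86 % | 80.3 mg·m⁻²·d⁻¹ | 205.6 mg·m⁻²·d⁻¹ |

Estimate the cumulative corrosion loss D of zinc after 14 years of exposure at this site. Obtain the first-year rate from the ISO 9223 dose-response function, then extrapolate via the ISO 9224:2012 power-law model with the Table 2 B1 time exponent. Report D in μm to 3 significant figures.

zinc: temperature factor f = +0.038·(-23.4) = -0.8892
  sulphur-dioxide contribution → 1.908 μm/a
  chloride contribution → 0.2321 μm/a
  total first-year rate 2.14 μm/a
Long-term exponent b (ISO 9224 Table 2, B1) = 0.813
  D(14) = 2.14 × 14^0.813 = 2.14 × 8.547 = 18.29 μm

D(14) = 18.3 μm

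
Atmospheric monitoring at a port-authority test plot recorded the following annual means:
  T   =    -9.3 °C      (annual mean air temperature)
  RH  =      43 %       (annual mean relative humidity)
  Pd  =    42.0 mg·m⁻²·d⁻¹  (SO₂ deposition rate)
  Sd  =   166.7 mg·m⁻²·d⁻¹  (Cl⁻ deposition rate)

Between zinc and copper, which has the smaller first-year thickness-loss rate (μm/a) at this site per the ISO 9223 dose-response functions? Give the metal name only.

copper

zinc: T≤10 °C ⇒ hinge +0.038·(-9.3−10) = -0.7334
  Pd branch = 0.0129·Pd^0.44·e^(0.046·RH+f) = 0.2319 μm/a
  Sd branch = 0.0175·Sd^0.57·e^(0.008·RH+0.085·T) = 0.2068 μm/a
  sum: 0.2319 + 0.2068 → r_corr = 0.4388 μm/a
copper: T≤10 °C ⇒ hinge +0.126·(-9.3−10) = -2.4318
  SO₂ term: 0.0053·42.0^0.26·exp(0.059·43-2.4318) = 0.01556
  Cl⁻ term: 0.01025·166.7^0.27·exp(0.036·43+0.049·-9.3) = 0.1216
  sum: 0.01556 + 0.1216 → r_corr = 0.1372 μm/a
Ordering by μm/a: zinc (0.439) > copper (0.137)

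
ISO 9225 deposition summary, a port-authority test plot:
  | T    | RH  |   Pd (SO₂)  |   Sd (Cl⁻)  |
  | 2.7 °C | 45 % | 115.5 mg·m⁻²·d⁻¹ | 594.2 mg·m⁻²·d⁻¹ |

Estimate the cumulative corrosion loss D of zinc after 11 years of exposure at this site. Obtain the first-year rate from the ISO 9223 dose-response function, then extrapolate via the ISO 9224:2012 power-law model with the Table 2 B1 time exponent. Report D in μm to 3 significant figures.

D(11) = 12.8 μm

zinc: f(T) = +0.038·(T−10) [T≤10 °C] = -0.2774
  SO₂ term: 0.0129·115.5^0.44·exp(0.046·45-0.2774) = 0.6261
  Cl⁻ term: 0.0175·594.2^0.57·exp(0.008·45+0.085·2.7) = 1.203
  r_corr = 0.6261 + 1.203 = 1.829 μm/a
Long-term exponent b (ISO 9224 Table 2, B1) = 0.813
  D(11) = 1.829 × 11^0.813 = 1.829 × 7.025 = 12.85 μm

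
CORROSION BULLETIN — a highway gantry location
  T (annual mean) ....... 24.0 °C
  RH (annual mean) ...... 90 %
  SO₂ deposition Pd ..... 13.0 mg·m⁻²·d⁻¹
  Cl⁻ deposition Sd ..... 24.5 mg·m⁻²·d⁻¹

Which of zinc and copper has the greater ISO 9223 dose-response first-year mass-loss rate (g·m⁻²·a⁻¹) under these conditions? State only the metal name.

copper

zinc: T>10 °C ⇒ hinge -0.071·(24.0−10) = -0.9940
  Pd branch = 0.0129·Pd^0.44·e^(0.046·RH+f) = 0.9269 μm/a
  Cl⁻ term: 0.0175·24.5^0.57·exp(0.008·90+0.085·24.0) = 1.712
  sum: 0.9269 + 1.712 → r_corr = 2.639 μm/a
  mass loss = 2.639 μm/a × 7.14 g/cm³ = 18.84 g·m⁻²·a⁻¹
copper: temperature factor f = -0.080·(14.0) = -1.1200
  Pd branch = 0.0053·Pd^0.26·e^(0.059·RH+f) = 0.6817 μm/a
  Cl⁻ term: 0.01025·24.5^0.27·exp(0.036·90+0.049·24.0) = 2.012
  r_corr = 0.6817 + 2.012 = 2.694 μm/a
  mass loss = 2.694 μm/a × 8.96 g/cm³ = 24.14 g·m⁻²·a⁻¹
Ordering by g·m⁻²·a⁻¹: copper (24.1) > zinc (18.8)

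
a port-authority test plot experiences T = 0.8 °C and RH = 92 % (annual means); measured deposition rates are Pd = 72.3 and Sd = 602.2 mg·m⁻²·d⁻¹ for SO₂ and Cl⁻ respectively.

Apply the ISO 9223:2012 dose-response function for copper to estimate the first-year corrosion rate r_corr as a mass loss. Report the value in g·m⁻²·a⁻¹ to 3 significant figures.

copper: temperature factor f = +0.126·(-9.2) = -1.1592
  SO₂ term: 0.0053·72.3^0.26·exp(0.059·92-1.1592) = 1.152
  Cl⁻ term: 0.01025·602.2^0.27·exp(0.036·92+0.049·0.8) = 1.647
  r_corr = 1.152 + 1.647 = 2.799 μm/a
Convert to mass loss: 2.799 μm/a × 8.96 g/cm³ = 25.08 g·m⁻²·a⁻¹

r_corr = 25.1 g·m⁻²·a⁻¹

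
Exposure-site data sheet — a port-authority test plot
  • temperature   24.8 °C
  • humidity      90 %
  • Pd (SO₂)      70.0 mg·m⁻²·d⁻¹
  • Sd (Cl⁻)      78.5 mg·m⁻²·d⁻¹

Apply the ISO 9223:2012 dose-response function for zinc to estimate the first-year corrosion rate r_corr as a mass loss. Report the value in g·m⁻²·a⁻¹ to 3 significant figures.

r_corr = 38.5 g·m⁻²·a⁻¹

zinc: f(T) = -0.071·(T−10) [T>10 °C] = -1.0508
  Pd branch = 0.0129·Pd^0.44·e^(0.046·RH+f) = 1.837 μm/a
  Sd branch = 0.0175·Sd^0.57·e^(0.008·RH+0.085·T) = 3.559 μm/a
  r_corr = 1.837 + 3.559 = 5.396 μm/a
Convert to mass loss: 5.396 μm/a × 7.14 g/cm³ = 38.52 g·m⁻²·a⁻¹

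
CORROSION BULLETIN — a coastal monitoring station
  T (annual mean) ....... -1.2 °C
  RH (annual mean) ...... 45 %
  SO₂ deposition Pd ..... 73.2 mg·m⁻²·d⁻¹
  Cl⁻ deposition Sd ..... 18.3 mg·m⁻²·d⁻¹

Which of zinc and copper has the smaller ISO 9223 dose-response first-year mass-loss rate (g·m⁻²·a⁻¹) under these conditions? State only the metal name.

copper

zinc: T≤10 °C ⇒ hinge +0.038·(-1.2−10) = -0.4256
  SO₂ term: 0.0129·73.2^0.44·exp(0.046·45-0.4256) = 0.4417
  Sd branch = 0.0175·Sd^0.57·e^(0.008·RH+0.085·T) = 0.1188 μm/a
  sum: 0.4417 + 0.1188 → r_corr = 0.5605 μm/a
  mass loss = 0.5605 μm/a × 7.14 g/cm³ = 4.002 g·m⁻²·a⁻¹
copper: f(T) = +0.126·(T−10) [T≤10 °C] = -1.4112
  Pd branch = 0.0053·Pd^0.26·e^(0.059·RH+f) = 0.05613 μm/a
  Cl⁻ term: 0.01025·18.3^0.27·exp(0.036·45+0.049·-1.2) = 0.1071
  sum: 0.05613 + 0.1071 → r_corr = 0.1632 μm/a
  mass loss = 0.1632 μm/a × 8.96 g/cm³ = 1.462 g·m⁻²·a⁻¹
Ordering by g·m⁻²·a⁻¹: zinc (4) > copper (1.46)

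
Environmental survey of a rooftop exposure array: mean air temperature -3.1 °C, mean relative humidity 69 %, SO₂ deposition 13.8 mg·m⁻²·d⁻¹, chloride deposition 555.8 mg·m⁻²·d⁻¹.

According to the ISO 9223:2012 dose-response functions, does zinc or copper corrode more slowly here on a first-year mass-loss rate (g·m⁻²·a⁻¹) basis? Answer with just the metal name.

copper

zinc: T≤10 °C ⇒ hinge +0.038·(-3.1−10) = -0.4978
  sulphur-dioxide contribution → 0.5948 μm/a
  chloride contribution → 0.8569 μm/a
  total first-year rate 1.452 μm/a
  mass loss = 1.452 μm/a × 7.14 g/cm³ = 10.37 g·m⁻²·a⁻¹
copper: temperature factor f = +0.126·(-13.1) = -1.6506
  sulphur-dioxide contribution → 0.118 μm/a
  chloride contribution → 0.5817 μm/a
  ⇒ r_corr(copper) = 0.6996 μm/a
  mass loss = 0.6996 μm/a × 8.96 g/cm³ = 6.269 g·m⁻²·a⁻¹
Ordering by g·m⁻²·a⁻¹: zinc (10.4) > copper (6.27)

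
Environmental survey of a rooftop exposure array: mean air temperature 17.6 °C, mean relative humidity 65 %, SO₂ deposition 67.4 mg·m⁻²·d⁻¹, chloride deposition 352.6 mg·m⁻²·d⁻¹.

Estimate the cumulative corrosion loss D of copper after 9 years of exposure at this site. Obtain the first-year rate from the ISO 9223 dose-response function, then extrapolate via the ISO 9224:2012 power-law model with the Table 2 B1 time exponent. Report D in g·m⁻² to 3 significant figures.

copper: T>10 °C ⇒ hinge -0.080·(17.6−10) = -0.6080
  SO₂ term: 0.0053·67.4^0.26·exp(0.059·65-0.6080) = 0.3992
  Sd branch = 0.01025·Sd^0.27·e^(0.036·RH+0.049·T) = 1.228 μm/a
  r_corr = 0.3992 + 1.228 = 1.627 μm/a
Long-term exponent b (ISO 9224 Table 2, B1) = 0.667
  D(9) = 1.627 × 9^0.667 = 1.627 × 4.33 = 7.047 μm
  Mass loss = 7.047 μm × 8.96 g/cm³ = 63.14 g·m⁻²

D(9) = 63.1 g·m⁻²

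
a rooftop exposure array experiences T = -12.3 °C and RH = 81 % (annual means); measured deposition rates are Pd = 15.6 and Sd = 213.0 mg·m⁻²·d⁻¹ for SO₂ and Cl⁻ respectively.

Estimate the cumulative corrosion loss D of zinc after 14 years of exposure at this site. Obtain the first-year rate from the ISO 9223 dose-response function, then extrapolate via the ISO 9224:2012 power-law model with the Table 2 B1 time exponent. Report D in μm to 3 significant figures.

D(14) = 8.70 μm

zinc: temperature factor f = +0.038·(-22.3) = -0.8474
  sulphur-dioxide contribution → 0.7686 μm/a
  chloride contribution → 0.2498 μm/a
  total first-year rate 1.018 μm/a
ISO 9224: D(t) = r_corr · t^b with b = 0.813 (zinc, B1)
  D(14) = 1.018 × 14^0.813 = 1.018 × 8.547 = 8.704 μm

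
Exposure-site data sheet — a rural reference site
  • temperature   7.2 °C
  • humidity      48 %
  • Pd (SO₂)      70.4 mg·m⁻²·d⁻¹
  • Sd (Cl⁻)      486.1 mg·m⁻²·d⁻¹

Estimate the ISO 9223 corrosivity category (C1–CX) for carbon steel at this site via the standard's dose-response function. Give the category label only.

carbon steel: T≤10 °C ⇒ hinge +0.150·(7.2−10) = -0.4200
  SO₂ term: 1.77·70.4^0.52·exp(0.02·48-0.4200) = 27.75
  Sd branch = 0.102·Sd^0.62·e^(0.033·RH+0.04·T) = 30.72 μm/a
  r_corr = 27.75 + 30.72 = 58.46 μm/a
ISO 9223 Table 2 (carbon steel): 50 < 58.5 ≤ 80 μm/a ⇒ C4

C4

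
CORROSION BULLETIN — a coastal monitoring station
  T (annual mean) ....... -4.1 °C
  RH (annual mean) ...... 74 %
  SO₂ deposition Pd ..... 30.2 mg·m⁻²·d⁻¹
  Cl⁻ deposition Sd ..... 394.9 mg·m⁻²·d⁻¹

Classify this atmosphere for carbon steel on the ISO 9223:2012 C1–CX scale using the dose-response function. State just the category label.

C3

carbon steel: T≤10 °C ⇒ hinge +0.150·(-4.1−10) = -2.1150
  sulphur-dioxide contribution → 5.518 μm/a
  chloride contribution → 40.53 μm/a
  total first-year rate 46.05 μm/a
46 μm/a falls in (25, 50] for carbon steel → category C3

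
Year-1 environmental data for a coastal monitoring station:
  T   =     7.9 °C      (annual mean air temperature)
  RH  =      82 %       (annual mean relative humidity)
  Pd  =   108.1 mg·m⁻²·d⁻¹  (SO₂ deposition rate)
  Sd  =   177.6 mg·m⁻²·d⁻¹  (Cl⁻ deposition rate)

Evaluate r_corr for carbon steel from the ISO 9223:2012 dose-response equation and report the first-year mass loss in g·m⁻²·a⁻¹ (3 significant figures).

carbon steel: T≤10 °C ⇒ hinge +0.150·(7.9−10) = -0.3150
  sulphur-dioxide contribution → 76.03 μm/a
  chloride contribution → 51.96 μm/a
  ⇒ r_corr(carbon steel) = 128 μm/a
Convert to mass loss: 128 μm/a × 7.85 g/cm³ = 1005 g·m⁻²·a⁻¹

r_corr = 1.00e+03 g·m⁻²·a⁻¹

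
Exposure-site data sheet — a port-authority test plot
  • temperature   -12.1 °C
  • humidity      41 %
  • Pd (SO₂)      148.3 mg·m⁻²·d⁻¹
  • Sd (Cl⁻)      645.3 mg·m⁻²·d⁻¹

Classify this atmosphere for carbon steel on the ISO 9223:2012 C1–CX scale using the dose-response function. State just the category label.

carbon steel: temperature factor f = +0.150·(-22.1) = -3.3150
  Pd branch = 1.77·Pd^0.52·e^(0.02·RH+f) = 1.965 μm/a
  Cl⁻ term: 0.102·645.3^0.62·exp(0.033·41+0.04·-12.1) = 13.43
  r_corr = 1.965 + 13.43 = 15.39 μm/a
15.4 μm/a falls in (1.3, 25] for carbon steel → category C2

C2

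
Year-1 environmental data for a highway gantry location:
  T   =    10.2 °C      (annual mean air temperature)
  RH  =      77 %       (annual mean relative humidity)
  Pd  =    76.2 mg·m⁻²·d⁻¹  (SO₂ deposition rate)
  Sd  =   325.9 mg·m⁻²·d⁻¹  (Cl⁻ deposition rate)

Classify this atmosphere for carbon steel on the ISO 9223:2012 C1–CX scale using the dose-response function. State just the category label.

C5

carbon steel: f(T) = -0.054·(T−10) [T>10 °C] = -0.0108
  sulphur-dioxide contribution → 77.75 μm/a
  chloride contribution → 70.38 μm/a
  ⇒ r_corr(carbon steel) = 148.1 μm/a
Category bounds: 80…200 μm/a bracket r_corr ⇒ C5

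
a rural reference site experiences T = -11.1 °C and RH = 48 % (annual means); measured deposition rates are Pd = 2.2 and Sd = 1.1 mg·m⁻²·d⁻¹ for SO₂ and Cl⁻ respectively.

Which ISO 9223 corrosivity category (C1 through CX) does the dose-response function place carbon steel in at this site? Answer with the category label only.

carbon steel: f(T) = +0.150·(T−10) [T≤10 °C] = -3.1650
  Pd branch = 1.77·Pd^0.52·e^(0.02·RH+f) = 0.294 μm/a
  Sd branch = 0.102·Sd^0.62·e^(0.033·RH+0.04·T) = 0.3383 μm/a
  sum: 0.294 + 0.3383 → r_corr = 0.6324 μm/a
0.632 μm/a falls in (0, 1.3] for carbon steel → category C1

C1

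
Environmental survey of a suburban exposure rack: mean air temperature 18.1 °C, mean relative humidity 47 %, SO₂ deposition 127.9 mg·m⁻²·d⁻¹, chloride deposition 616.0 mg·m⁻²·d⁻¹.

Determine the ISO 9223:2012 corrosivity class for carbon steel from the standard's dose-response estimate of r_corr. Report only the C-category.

C5

carbon steel: temperature factor f = -0.054·(8.1) = -0.4374
  SO₂ term: 1.77·127.9^0.52·exp(0.02·47-0.4374) = 36.46
  Sd branch = 0.102·Sd^0.62·e^(0.033·RH+0.04·T) = 53.23 μm/a
  sum: 36.46 + 53.23 → r_corr = 89.69 μm/a
ISO 9223 Table 2 (carbon steel): 80 < 89.7 ≤ 200 μm/a ⇒ C5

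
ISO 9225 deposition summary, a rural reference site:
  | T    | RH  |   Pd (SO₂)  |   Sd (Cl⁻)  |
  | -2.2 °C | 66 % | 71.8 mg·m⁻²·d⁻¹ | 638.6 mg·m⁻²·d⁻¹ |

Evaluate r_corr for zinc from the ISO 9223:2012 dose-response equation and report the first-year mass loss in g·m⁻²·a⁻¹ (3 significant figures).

r_corr = 14.9 g·m⁻²·a⁻¹

zinc: T≤10 °C ⇒ hinge +0.038·(-2.2−10) = -0.4636
  sulphur-dioxide contribution → 1.108 μm/a
  chloride contribution → 0.9775 μm/a
  ⇒ r_corr(zinc) = 2.085 μm/a
Convert to mass loss: 2.085 μm/a × 7.14 g/cm³ = 14.89 g·m⁻²·a⁻¹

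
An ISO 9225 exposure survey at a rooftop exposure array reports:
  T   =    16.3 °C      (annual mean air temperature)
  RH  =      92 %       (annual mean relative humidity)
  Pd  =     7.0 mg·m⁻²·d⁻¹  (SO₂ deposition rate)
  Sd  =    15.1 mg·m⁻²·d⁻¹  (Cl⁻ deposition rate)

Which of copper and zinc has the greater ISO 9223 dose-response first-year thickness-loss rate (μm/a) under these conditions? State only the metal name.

copper: temperature factor f = -0.080·(6.3) = -0.5040
  Pd branch = 0.0053·Pd^0.26·e^(0.059·RH+f) = 1.209 μm/a
  Sd branch = 0.01025·Sd^0.27·e^(0.036·RH+0.049·T) = 1.301 μm/a
  r_corr = 1.209 + 1.301 = 2.51 μm/a
zinc: temperature factor f = -0.071·(6.3) = -0.4473
  Pd branch = 0.0129·Pd^0.44·e^(0.046·RH+f) = 1.337 μm/a
  Sd branch = 0.0175·Sd^0.57·e^(0.008·RH+0.085·T) = 0.6861 μm/a
  r_corr = 1.337 + 0.6861 = 2.023 μm/a
Ordering by μm/a: copper (2.51) > zinc (2.02)

copper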